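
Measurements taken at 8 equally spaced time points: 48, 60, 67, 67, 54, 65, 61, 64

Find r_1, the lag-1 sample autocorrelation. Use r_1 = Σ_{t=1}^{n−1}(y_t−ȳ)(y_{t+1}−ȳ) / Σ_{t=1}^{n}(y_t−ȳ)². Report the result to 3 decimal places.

Mean ȳ = (48 + 60 + 67 + 67 + 54 + 65 + 61 + 64)/8 = 60.7500
Deviations from mean: -12.7500, -0.7500, 6.2500, 6.2500, -6.7500, 4.2500, 0.2500, 3.2500
Numerator Σ_{t=1}^{7}(y_t−ȳ)(y_{t+1}−ȳ) = -25.0625
Denominator Σ(y_t−ȳ)² = 315.5000
r_1 = -25.0625 / 315.5000 = -0.079

-0.079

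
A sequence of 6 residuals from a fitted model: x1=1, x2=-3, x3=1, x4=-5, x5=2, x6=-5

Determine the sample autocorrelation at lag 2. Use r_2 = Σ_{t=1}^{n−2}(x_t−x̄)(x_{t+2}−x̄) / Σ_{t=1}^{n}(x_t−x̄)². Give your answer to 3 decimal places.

Mean x̄ = (1 − 3 + 1 − 5 + 2 − 5)/6 = -1.5000
Deviations from mean: 2.5000, -1.5000, 2.5000, -3.5000, 3.5000, -3.5000
Σ(x_t−x̄)(x_{t+2}−x̄) = (6.2500) + (5.2500) + (8.7500) + (12.2500) = 32.5000
Denominator Σ(x_t−x̄)² = 51.5000
r_2 = 32.5000 / 51.5000 = 0.631

0.631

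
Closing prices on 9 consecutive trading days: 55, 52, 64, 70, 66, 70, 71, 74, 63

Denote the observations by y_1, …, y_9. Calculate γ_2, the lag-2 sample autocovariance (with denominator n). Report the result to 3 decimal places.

0.889

Mean ȳ = (55 + 52 + 64 + 70 + 66 + 70 + 71 + 74 + 63)/9 = 65.0000
Σ_{t=1}^{7}(y_t−ȳ)(y_{t+2}−ȳ) = 8.0000
γ_2 = 8.0000 / 9 = 0.889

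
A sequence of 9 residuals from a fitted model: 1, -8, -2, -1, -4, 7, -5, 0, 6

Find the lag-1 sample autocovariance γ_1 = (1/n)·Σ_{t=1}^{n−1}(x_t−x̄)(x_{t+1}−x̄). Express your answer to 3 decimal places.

-6.457

Mean x̄ = (1 − 8 − 2 − 1 − 4 + 7 − 5 + 0 + 6)/9 = -0.6667
Σ_{t=1}^{8}(x_t−x̄)(x_{t+1}−x̄) = -58.1111
γ_1 = -58.1111 / 9 = -6.457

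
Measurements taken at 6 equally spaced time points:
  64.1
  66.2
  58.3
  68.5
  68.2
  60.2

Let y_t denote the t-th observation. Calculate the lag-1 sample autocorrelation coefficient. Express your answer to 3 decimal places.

-0.408

Mean ȳ = (64.1 + 66.2 + 58.3 + 68.5 + 68.2 + 60.2)/6 = 64.2500
Deviations from mean: -0.1500, 1.9500, -5.9500, 4.2500, 3.9500, -4.0500
Numerator Σ_{t=1}^{5}(y_t−ȳ)(y_{t+1}−ȳ) = -36.3925
Denominator Σ(y_t−ȳ)² = 89.2950
r_1 = -36.3925 / 89.2950 = -0.408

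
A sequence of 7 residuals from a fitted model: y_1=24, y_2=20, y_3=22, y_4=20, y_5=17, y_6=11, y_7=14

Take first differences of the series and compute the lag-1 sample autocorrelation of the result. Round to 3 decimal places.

First differences Δy: -4, 2, -2, -3, -6, 3
Mean of differences = -1.6667
Numerator Σ(Δy_t−Δȳ)(Δy_{t+1}−Δȳ) = -23.7778
Denominator Σ(Δy_t−Δȳ)² = 61.3333
r_1(Δy) = -23.7778 / 61.3333 = -0.388

-0.388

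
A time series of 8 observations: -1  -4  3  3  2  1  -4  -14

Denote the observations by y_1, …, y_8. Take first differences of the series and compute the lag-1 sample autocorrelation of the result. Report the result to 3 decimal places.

0.196

First differences Δy: -3, 7, 0, -1, -1, -5, -10
Mean of differences = -1.8571
Numerator Σ(Δy_t−Δȳ)(Δy_{t+1}−Δȳ) = 31.5510
Denominator Σ(Δy_t−Δȳ)² = 160.8571
r_1(Δy) = 31.5510 / 160.8571 = 0.196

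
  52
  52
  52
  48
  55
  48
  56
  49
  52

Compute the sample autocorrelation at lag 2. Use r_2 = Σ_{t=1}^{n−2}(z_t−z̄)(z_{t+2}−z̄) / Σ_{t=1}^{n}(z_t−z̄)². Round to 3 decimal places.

Mean z̄ = (52 + 52 + 52 + 48 + 55 + 48 + 56 + 49 + 52)/9 = 51.5556
Numerator Σ_{t=1}^{7}(z_t−z̄)(z_{t+2}−z̄) = 39.1605
Denominator Σ(z_t−z̄)² = 64.2222
r_2 = 39.1605 / 64.2222 = 0.610

0.610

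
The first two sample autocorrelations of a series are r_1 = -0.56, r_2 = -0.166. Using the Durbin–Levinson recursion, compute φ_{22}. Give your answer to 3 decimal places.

φ_{22} = (r_2 − r_1²) / (1 − r_1²)
r_1² = (-0.56)² = 0.3136
Numerator = -0.166 − 0.3136 = -0.4796; denominator = 1 − 0.3136 = 0.6864
φ_{22} = -0.4796 / 0.6864 = -0.699

-0.699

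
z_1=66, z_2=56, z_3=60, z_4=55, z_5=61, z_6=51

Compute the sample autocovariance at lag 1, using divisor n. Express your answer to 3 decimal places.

Mean z̄ = (66 + 56 + 60 + 55 + 61 + 51)/6 = 58.1667
Deviations: 7.8333, -2.1667, 1.8333, -3.1667, 2.8333, -7.1667
Σ_{t=1}^{5}(z_t−z̄)(z_{t+1}−z̄) = -56.0278
γ_1 = -56.0278 / 6 = -9.338

-9.338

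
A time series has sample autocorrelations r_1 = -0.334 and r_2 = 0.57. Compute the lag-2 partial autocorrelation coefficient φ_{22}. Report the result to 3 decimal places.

φ_{22} = (r_2 − r_1²) / (1 − r_1²)
r_1² = (-0.334)² = 0.111556
Numerator = 0.57 − 0.1116 = 0.4584; denominator = 1 − 0.1116 = 0.8884
φ_{22} = 0.4584 / 0.8884 = 0.516

0.516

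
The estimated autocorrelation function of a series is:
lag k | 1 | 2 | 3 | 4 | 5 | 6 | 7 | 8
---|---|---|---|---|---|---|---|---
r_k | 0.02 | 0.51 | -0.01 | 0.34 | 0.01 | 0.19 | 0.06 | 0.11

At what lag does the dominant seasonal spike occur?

The largest autocorrelation is r_2 = 0.51, with weaker echoes at lags 4 (0.34) and 6 (0.19); the remaining lags stay at or below 0.11.
The dominant spike at lag 2 indicates a seasonal period of 2.

2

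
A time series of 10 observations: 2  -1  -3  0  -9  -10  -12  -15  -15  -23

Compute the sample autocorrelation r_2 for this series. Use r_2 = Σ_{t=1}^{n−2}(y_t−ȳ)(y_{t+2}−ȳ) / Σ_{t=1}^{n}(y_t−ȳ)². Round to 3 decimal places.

Mean ȳ = (2 − 1 − 3 + 0 − 9 − 10 − 12 − 15 − 15 − 23)/10 = -8.6000
Numerator Σ_{t=1}^{8}(y_t−ȳ)(y_{t+2}−ȳ) = 234.6800
Denominator Σ(y_t−ȳ)² = 578.4000
r_2 = 234.6800 / 578.4000 = 0.406

0.406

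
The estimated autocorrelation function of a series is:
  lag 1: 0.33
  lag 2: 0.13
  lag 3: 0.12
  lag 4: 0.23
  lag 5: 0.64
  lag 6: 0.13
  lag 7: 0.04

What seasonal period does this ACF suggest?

5

The largest autocorrelation is r_5 = 0.64; the remaining lags stay at or below 0.33. The elevated value at lag 1 (0.33), dropping to 0.13 at lag 2, reflects decaying short-term dependence rather than seasonality.
The dominant spike at lag 5 indicates a seasonal period of 5.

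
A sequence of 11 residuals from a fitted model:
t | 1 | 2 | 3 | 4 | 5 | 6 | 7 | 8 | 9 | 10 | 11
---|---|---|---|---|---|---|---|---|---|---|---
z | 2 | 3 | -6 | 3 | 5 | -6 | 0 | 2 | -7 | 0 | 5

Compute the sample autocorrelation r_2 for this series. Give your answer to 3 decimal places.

Mean z̄ = (2 + 3 − 6 + 3 + 5 − 6 + 0 + 2 − 7 + 0 + 5)/11 = 0.0909
Numerator Σ_{t=1}^{9}(z_t−z̄)(z_{t+2}−z̄) = -97.1983
Denominator Σ(z_t−z̄)² = 196.9091
r_2 = -97.1983 / 196.9091 = -0.494

-0.494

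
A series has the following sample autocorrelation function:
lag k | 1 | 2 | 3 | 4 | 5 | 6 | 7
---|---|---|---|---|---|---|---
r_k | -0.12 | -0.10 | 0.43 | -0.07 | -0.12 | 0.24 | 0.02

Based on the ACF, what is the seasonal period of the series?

3

The largest autocorrelation is r_3 = 0.43, with a weaker echo at lag 6 (0.24); the remaining lags stay at or below 0.02.
The dominant spike at lag 3 indicates a seasonal period of 3.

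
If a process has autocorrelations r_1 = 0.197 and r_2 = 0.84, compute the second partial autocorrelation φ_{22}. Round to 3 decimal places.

φ_{22} = (r_2 − r_1²) / (1 − r_1²)
r_1² = (0.197)² = 0.038809
Numerator = 0.84 − 0.0388 = 0.8012; denominator = 1 − 0.0388 = 0.9612
φ_{22} = 0.8012 / 0.9612 = 0.834

0.834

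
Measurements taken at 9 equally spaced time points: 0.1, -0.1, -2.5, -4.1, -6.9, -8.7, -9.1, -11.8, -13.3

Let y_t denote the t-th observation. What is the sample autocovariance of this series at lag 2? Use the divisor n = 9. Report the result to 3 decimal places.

7.208

Mean ȳ = (0.1 − 0.1 − 2.5 − 4.1 − 6.9 − 8.7 − 9.1 − 11.8 − 13.3)/9 = -6.2667
Σ_{t=1}^{7}(y_t−ȳ)(y_{t+2}−ȳ) = 64.8711
γ_2 = 64.8711 / 9 = 7.208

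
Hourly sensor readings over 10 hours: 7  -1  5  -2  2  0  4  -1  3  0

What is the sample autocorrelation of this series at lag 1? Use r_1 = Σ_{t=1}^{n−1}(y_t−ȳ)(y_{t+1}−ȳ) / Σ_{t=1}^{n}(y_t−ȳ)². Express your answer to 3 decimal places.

Mean ȳ = (7 − 1 + 5 − 2 + 2 + 0 + 4 − 1 + 3 + 0)/10 = 1.7000
Numerator Σ_{t=1}^{9}(y_t−ȳ)(y_{t+1}−ȳ) = -52.8900
Denominator Σ(y_t−ȳ)² = 80.1000
r_1 = -52.8900 / 80.1000 = -0.660

-0.660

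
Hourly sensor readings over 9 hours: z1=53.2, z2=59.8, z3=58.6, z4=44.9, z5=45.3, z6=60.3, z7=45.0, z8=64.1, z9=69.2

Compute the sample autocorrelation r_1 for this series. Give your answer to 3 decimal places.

Mean z̄ = (53.2 + 59.8 + 58.6 + 44.9 + 45.3 + 60.3 + 45.0 + 64.1 + 69.2)/9 = 55.6000
Numerator Σ_{t=1}^{8}(z_t−z̄)(z_{t+1}−z̄) = 7.9000
Denominator Σ(z_t−z̄)² = 644.6400
r_1 = 7.9000 / 644.6400 = 0.012

0.012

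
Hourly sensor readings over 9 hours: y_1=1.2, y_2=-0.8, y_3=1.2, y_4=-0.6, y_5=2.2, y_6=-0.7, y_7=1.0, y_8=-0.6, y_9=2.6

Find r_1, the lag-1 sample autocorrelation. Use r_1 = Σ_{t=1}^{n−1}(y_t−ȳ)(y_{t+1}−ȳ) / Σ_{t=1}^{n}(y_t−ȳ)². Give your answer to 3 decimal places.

-0.700

Mean ȳ = (1.2 − 0.8 + 1.2 − 0.6 + 2.2 − 0.7 + 1.0 − 0.6 + 2.6)/9 = 0.6111
Numerator Σ_{t=1}^{8}(y_t−ȳ)(y_{t+1}−ȳ) = -9.7723
Denominator Σ(y_t−ȳ)² = 13.9689
r_1 = -9.7723 / 13.9689 = -0.700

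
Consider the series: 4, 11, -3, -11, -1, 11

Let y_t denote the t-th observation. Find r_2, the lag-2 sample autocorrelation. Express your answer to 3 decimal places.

-0.629

Mean ȳ = (4 + 11 − 3 − 11 − 1 + 11)/6 = 1.8333
Σ(y_t−ȳ)(y_{t+2}−ȳ) = (-10.4722) + (-117.6389) + (13.6944) + (-117.6389) = -232.0556
Denominator Σ(y_t−ȳ)² = 368.8333
r_2 = -232.0556 / 368.8333 = -0.629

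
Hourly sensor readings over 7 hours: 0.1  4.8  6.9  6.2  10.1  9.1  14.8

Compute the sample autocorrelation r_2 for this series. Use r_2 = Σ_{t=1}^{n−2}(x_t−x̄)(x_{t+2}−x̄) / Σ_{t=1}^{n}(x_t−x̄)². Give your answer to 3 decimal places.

0.184

Mean x̄ = (0.1 + 4.8 + 6.9 + 6.2 + 10.1 + 9.1 + 14.8)/7 = 7.4286
Deviations from mean: -7.3286, -2.6286, -0.5286, -1.2286, 2.6714, 1.6714, 7.3714
Σ(x_t−x̄)(x_{t+2}−x̄) = (3.8737) + (3.2294) + (-1.4120) + (-2.0535) + (19.6922) = 23.3298
Denominator Σ(x_t−x̄)² = 126.6743
r_2 = 23.3298 / 126.6743 = 0.184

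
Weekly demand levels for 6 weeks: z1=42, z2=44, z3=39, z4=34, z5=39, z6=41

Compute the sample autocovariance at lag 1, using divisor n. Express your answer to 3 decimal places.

2.384

Mean z̄ = (42 + 44 + 39 + 34 + 39 + 41)/6 = 39.8333
Σ_{t=1}^{5}(z_t−z̄)(z_{t+1}−z̄) = 14.3056
γ_1 = 14.3056 / 6 = 2.384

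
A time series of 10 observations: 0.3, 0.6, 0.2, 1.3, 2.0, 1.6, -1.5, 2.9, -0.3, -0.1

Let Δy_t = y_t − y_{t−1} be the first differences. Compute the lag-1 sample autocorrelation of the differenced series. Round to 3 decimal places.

-0.659

First differences Δy: 0.3, -0.4, 1.1, 0.7, -0.4, -3.1, 4.4, -3.2, 0.2
Mean of differences = -0.0444
Numerator Σ(Δy_t−Δȳ)(Δy_{t+1}−Δȳ) = -27.2320
Denominator Σ(Δy_t−Δȳ)² = 41.3422
r_1(Δy) = -27.2320 / 41.3422 = -0.659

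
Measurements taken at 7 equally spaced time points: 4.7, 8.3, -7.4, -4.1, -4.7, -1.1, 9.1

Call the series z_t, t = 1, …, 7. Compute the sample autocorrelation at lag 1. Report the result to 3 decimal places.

0.106

Mean z̄ = (4.7 + 8.3 − 7.4 − 4.1 − 4.7 − 1.1 + 9.1)/7 = 0.6857
Σ(z_t−z̄)(z_{t+1}−z̄) = (30.5659) + (-61.5669) + (38.6959) + (25.7745) + (9.6173) + (-15.0255) = 28.0612
Denominator Σ(z_t−z̄)² = 265.3686
r_1 = 28.0612 / 265.3686 = 0.106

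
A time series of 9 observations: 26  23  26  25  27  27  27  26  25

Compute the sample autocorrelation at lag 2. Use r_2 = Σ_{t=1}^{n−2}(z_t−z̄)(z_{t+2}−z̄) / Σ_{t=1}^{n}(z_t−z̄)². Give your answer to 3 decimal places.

0.173

Mean z̄ = (26 + 23 + 26 + 25 + 27 + 27 + 27 + 26 + 25)/9 = 25.7778
Numerator Σ_{t=1}^{7}(z_t−z̄)(z_{t+2}−z̄) = 2.3457
Denominator Σ(z_t−z̄)² = 13.5556
r_2 = 2.3457 / 13.5556 = 0.173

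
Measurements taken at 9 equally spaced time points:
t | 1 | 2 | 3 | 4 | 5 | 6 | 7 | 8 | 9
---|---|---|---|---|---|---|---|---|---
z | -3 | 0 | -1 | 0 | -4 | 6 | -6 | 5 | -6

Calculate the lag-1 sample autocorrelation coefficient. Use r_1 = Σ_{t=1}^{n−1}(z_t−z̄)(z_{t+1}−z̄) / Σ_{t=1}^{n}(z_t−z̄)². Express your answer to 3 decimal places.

-0.807

Mean z̄ = (-3 + 0 − 1 + 0 − 4 + 6 − 6 + 5 − 6)/9 = -1.0000
Numerator Σ_{t=1}^{8}(z_t−z̄)(z_{t+1}−z̄) = -121.0000
Denominator Σ(z_t−z̄)² = 150.0000
r_1 = -121.0000 / 150.0000 = -0.807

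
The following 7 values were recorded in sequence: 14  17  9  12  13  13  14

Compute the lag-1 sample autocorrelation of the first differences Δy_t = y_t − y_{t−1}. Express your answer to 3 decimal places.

First differences Δy: 3, -8, 3, 1, 0, 1
Mean of differences = 0.0000
Numerator Σ(Δy_t−Δȳ)(Δy_{t+1}−Δȳ) = -45.0000
Denominator Σ(Δy_t−Δȳ)² = 84.0000
r_1(Δy) = -45.0000 / 84.0000 = -0.536

-0.536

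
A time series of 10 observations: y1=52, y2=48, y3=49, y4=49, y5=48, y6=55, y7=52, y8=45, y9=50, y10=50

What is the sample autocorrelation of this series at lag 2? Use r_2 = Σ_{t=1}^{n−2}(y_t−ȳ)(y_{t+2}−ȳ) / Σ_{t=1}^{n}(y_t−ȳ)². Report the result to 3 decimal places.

Mean ȳ = (52 + 48 + 49 + 49 + 48 + 55 + 52 + 45 + 50 + 50)/10 = 49.8000
Numerator Σ_{t=1}^{8}(y_t−ȳ)(y_{t+2}−ȳ) = -32.4800
Denominator Σ(y_t−ȳ)² = 67.6000
r_2 = -32.4800 / 67.6000 = -0.480

-0.480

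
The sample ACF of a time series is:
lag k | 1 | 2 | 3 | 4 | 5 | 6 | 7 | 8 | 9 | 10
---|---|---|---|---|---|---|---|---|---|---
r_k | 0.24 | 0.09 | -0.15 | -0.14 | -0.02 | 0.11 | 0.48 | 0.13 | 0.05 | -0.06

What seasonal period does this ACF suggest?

The largest autocorrelation is r_7 = 0.48; the remaining lags stay at or below 0.24. The elevated value at lag 1 (0.24), dropping to 0.09 at lag 2, reflects decaying short-term dependence rather than seasonality.
The dominant spike at lag 7 indicates a seasonal period of 7.

7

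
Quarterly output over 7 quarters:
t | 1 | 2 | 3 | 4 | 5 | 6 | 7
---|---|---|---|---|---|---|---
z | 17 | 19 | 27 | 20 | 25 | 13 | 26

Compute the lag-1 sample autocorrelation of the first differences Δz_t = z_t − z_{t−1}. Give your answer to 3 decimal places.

-0.644

First differences Δz: 2, 8, -7, 5, -12, 13
Mean of differences = 1.5000
Numerator Σ(Δz_t−Δz̄)(Δz_{t+1}−Δz̄) = -284.2500
Denominator Σ(Δz_t−Δz̄)² = 441.5000
r_1(Δz) = -284.2500 / 441.5000 = -0.644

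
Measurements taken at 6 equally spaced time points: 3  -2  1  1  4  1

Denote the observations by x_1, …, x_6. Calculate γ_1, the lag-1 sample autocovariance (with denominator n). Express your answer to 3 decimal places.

-1.019

Mean x̄ = (3 − 2 + 1 + 1 + 4 + 1)/6 = 1.3333
Σ_{t=1}^{5}(x_t−x̄)(x_{t+1}−x̄) = -6.1111
γ_1 = -6.1111 / 6 = -1.019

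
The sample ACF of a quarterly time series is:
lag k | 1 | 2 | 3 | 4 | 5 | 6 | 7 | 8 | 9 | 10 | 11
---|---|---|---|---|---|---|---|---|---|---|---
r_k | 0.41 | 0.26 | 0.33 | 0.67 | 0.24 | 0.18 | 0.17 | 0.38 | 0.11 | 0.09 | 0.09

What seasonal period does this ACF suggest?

4

The largest autocorrelation is r_4 = 0.67; the remaining lags stay at or below 0.41. The elevated value at lag 1 (0.41), dropping to 0.26 at lag 2, reflects decaying short-term dependence rather than seasonality.
The dominant spike at lag 4 indicates a seasonal period of 4.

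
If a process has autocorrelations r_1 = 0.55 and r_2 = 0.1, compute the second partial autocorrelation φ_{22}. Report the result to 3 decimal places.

φ_{22} = (r_2 − r_1²) / (1 − r_1²)
r_1² = (0.55)² = 0.3025
Numerator = 0.1 − 0.3025 = -0.2025; denominator = 1 − 0.3025 = 0.6975
φ_{22} = -0.2025 / 0.6975 = -0.290

-0.290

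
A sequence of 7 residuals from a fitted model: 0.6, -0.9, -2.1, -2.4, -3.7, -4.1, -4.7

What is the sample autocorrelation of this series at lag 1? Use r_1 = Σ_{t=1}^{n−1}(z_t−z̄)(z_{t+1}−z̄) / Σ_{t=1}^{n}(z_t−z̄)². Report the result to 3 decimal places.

0.519

Mean z̄ = (0.6 − 0.9 − 2.1 − 2.4 − 3.7 − 4.1 − 4.7)/7 = -2.4714
Deviations from mean: 3.0714, 1.5714, 0.3714, 0.0714, -1.2286, -1.6286, -2.2286
Σ(z_t−z̄)(z_{t+1}−z̄) = (4.8265) + (0.5837) + (0.0265) + (-0.0878) + (2.0008) + (3.6294) = 10.9792
Denominator Σ(z_t−z̄)² = 21.1743
r_1 = 10.9792 / 21.1743 = 0.519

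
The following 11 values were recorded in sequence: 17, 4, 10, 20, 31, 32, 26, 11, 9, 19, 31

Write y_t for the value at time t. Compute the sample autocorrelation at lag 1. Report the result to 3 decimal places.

Mean ȳ = (17 + 4 + 10 + 20 + 31 + 32 + 26 + 11 + 9 + 19 + 31)/11 = 19.0909
Numerator Σ_{t=1}^{10}(y_t−ȳ)(y_{t+1}−ȳ) = 439.8099
Denominator Σ(y_t−ȳ)² = 980.9091
r_1 = 439.8099 / 980.9091 = 0.448

0.448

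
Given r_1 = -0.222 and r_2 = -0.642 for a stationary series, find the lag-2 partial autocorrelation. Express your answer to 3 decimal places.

φ_{22} = (r_2 − r_1²) / (1 − r_1²)
r_1² = (-0.222)² = 0.049284
Numerator = -0.642 − 0.0493 = -0.6913; denominator = 1 − 0.0493 = 0.9507
φ_{22} = -0.6913 / 0.9507 = -0.727

-0.727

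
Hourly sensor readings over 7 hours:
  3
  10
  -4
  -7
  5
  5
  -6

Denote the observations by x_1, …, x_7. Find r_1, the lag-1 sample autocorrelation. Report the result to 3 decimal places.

-0.119

Mean x̄ = (3 + 10 − 4 − 7 + 5 + 5 − 6)/7 = 0.8571
Deviations from mean: 2.1429, 9.1429, -4.8571, -7.8571, 4.1429, 4.1429, -6.8571
Σ(x_t−x̄)(x_{t+1}−x̄) = (19.5918) + (-44.4082) + (38.1633) + (-32.5510) + (17.1633) + (-28.4082) = -30.4490
Denominator Σ(x_t−x̄)² = 254.8571
r_1 = -30.4490 / 254.8571 = -0.119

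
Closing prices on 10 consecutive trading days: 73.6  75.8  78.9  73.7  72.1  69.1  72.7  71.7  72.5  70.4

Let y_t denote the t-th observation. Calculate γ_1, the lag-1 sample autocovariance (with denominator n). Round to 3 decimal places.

Mean ȳ = (73.6 + 75.8 + 78.9 + 73.7 + 72.1 + 69.1 + 72.7 + 71.7 + 72.5 + 70.4)/10 = 73.0500
Σ_{t=1}^{9}(y_t−ȳ)(y_{t+1}−ȳ) = 28.5925
γ_1 = 28.5925 / 10 = 2.859

2.859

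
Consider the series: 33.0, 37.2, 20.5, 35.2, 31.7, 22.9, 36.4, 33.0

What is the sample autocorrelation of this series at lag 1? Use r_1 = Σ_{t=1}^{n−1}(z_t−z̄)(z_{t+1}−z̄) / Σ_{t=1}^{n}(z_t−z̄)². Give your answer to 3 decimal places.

Mean z̄ = (33.0 + 37.2 + 20.5 + 35.2 + 31.7 + 22.9 + 36.4 + 33.0)/8 = 31.2375
Σ(z_t−z̄)(z_{t+1}−z̄) = (10.5089) + (-64.0223) + (-42.5473) + (1.8327) + (-3.8561) + (-43.0423) + (9.0989) = -132.0277
Denominator Σ(z_t−z̄)² = 269.1388
r_1 = -132.0277 / 269.1388 = -0.491

-0.491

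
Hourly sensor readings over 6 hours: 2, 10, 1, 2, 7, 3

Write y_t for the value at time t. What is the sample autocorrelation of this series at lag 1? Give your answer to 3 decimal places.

Mean ȳ = (2 + 10 + 1 + 2 + 7 + 3)/6 = 4.1667
Deviations from mean: -2.1667, 5.8333, -3.1667, -2.1667, 2.8333, -1.1667
Numerator Σ_{t=1}^{5}(y_t−ȳ)(y_{t+1}−ȳ) = -33.6944
Denominator Σ(y_t−ȳ)² = 62.8333
r_1 = -33.6944 / 62.8333 = -0.536

-0.536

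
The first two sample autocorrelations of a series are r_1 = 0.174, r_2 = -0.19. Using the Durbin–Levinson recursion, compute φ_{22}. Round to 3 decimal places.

-0.227

φ_{22} = (r_2 − r_1²) / (1 − r_1²)
r_1² = (0.174)² = 0.030276
Numerator = -0.19 − 0.0303 = -0.2203; denominator = 1 − 0.0303 = 0.9697
φ_{22} = -0.2203 / 0.9697 = -0.227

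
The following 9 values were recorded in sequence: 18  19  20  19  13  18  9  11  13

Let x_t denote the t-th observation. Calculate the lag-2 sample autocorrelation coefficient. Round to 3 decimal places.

0.319

Mean x̄ = (18 + 19 + 20 + 19 + 13 + 18 + 9 + 11 + 13)/9 = 15.5556
Numerator Σ_{t=1}^{7}(x_t−x̄)(x_{t+2}−x̄) = 42.1605
Denominator Σ(x_t−x̄)² = 132.2222
r_2 = 42.1605 / 132.2222 = 0.319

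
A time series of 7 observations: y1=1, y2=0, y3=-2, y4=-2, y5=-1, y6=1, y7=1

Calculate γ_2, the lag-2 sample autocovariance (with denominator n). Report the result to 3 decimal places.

Mean ȳ = (1 + 0 − 2 − 2 − 1 + 1 + 1)/7 = -0.2857
Deviations: 1.2857, 0.2857, -1.7143, -1.7143, -0.7143, 1.2857, 1.2857
Σ_{t=1}^{5}(y_t−ȳ)(y_{t+2}−ȳ) = -4.5918
γ_2 = -4.5918 / 7 = -0.656

-0.656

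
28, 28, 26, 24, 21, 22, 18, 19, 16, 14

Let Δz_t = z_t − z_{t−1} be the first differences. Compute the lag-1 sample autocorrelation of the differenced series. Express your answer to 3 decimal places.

-0.728

First differences Δz: 0, -2, -2, -3, 1, -4, 1, -3, -2
Mean of differences = -1.5556
Numerator Σ(Δz_t−Δz̄)(Δz_{t+1}−Δz̄) = -19.0864
Denominator Σ(Δz_t−Δz̄)² = 26.2222
r_1(Δz) = -19.0864 / 26.2222 = -0.728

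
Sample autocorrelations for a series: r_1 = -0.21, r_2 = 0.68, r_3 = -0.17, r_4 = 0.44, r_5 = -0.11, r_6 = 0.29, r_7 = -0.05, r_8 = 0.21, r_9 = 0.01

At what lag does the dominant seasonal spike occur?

The largest autocorrelation is r_2 = 0.68, with weaker echoes at lags 4 (0.44), 6 (0.29) and 8 (0.21); the remaining lags stay at or below 0.01.
The dominant spike at lag 2 indicates a seasonal period of 2.

2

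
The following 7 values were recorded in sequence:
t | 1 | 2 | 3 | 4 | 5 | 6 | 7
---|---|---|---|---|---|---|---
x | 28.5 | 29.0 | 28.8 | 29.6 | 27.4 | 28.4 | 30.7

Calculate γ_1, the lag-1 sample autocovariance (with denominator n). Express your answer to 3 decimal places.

-0.186

Mean x̄ = (28.5 + 29.0 + 28.8 + 29.6 + 27.4 + 28.4 + 30.7)/7 = 28.9143
Deviations: -0.4143, 0.0857, -0.1143, 0.6857, -1.5143, -0.5143, 1.7857
Σ_{t=1}^{6}(x_t−x̄)(x_{t+1}−x̄) = -1.3016
γ_1 = -1.3016 / 7 = -0.186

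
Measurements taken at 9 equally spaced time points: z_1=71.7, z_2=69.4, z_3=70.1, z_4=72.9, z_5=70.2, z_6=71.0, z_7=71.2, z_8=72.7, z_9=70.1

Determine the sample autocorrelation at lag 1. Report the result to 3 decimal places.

Mean z̄ = (71.7 + 69.4 + 70.1 + 72.9 + 70.2 + 71.0 + 71.2 + 72.7 + 70.1)/9 = 71.0333
Numerator Σ_{t=1}^{8}(z_t−z̄)(z_{t+1}−z̄) = -4.1178
Denominator Σ(z_t−z̄)² = 11.8400
r_1 = -4.1178 / 11.8400 = -0.348

-0.348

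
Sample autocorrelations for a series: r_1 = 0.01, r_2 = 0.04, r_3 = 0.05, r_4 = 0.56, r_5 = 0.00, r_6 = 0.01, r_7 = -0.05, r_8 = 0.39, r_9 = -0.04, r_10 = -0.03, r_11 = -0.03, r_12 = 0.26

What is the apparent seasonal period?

The largest autocorrelation is r_4 = 0.56, with weaker echoes at lags 8 (0.39) and 12 (0.26); the remaining lags stay at or below 0.05.
The dominant spike at lag 4 indicates a seasonal period of 4.

4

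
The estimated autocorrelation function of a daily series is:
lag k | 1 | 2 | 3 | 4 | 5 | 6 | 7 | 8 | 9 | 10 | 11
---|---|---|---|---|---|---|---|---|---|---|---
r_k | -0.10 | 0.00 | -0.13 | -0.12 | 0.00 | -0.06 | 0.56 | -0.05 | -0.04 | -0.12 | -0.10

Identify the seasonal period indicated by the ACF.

The largest autocorrelation is r_7 = 0.56; the remaining lags stay at or below 0.00.
The dominant spike at lag 7 indicates a seasonal period of 7.

7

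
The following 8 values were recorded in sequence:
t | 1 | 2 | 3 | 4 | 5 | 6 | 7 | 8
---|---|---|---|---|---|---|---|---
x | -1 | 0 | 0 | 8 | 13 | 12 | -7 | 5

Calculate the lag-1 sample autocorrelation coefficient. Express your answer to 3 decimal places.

0.087

Mean x̄ = (-1 + 0 + 0 + 8 + 13 + 12 − 7 + 5)/8 = 3.7500
Numerator Σ_{t=1}^{7}(x_t−x̄)(x_{t+1}−x̄) = 29.4375
Denominator Σ(x_t−x̄)² = 339.5000
r_1 = 29.4375 / 339.5000 = 0.087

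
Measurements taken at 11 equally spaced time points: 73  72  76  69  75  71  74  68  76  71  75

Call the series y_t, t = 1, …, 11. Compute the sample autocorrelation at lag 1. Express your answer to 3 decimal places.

Mean ȳ = (73 + 72 + 76 + 69 + 75 + 71 + 74 + 68 + 76 + 71 + 75)/11 = 72.7273
Numerator Σ_{t=1}^{10}(y_t−ȳ)(y_{t+1}−ȳ) = -60.4380
Denominator Σ(y_t−ȳ)² = 76.1818
r_1 = -60.4380 / 76.1818 = -0.793

-0.793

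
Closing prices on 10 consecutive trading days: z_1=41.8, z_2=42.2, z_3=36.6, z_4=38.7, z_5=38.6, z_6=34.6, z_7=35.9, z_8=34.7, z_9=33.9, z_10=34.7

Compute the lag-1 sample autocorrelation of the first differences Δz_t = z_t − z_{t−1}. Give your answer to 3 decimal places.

-0.540

First differences Δz: 0.4, -5.6, 2.1, -0.1, -4.0, 1.3, -1.2, -0.8, 0.8
Mean of differences = -0.7889
Numerator Σ(Δz_t−Δz̄)(Δz_{t+1}−Δz̄) = -27.4201
Denominator Σ(Δz_t−Δz̄)² = 50.7489
r_1(Δz) = -27.4201 / 50.7489 = -0.540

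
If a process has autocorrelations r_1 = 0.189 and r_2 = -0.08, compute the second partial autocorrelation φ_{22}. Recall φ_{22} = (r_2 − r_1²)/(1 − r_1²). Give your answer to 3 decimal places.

φ_{22} = (r_2 − r_1²) / (1 − r_1²)
r_1² = (0.189)² = 0.035721
Numerator = -0.08 − 0.0357 = -0.1157; denominator = 1 − 0.0357 = 0.9643
φ_{22} = -0.1157 / 0.9643 = -0.120

-0.120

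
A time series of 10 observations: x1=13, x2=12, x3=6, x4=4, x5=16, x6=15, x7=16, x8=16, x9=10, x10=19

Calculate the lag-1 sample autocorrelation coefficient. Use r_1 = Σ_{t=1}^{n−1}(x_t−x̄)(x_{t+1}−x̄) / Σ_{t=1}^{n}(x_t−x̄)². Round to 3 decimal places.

0.166

Mean x̄ = (13 + 12 + 6 + 4 + 16 + 15 + 16 + 16 + 10 + 19)/10 = 12.7000
Numerator Σ_{t=1}^{9}(x_t−x̄)(x_{t+1}−x̄) = 34.2100
Denominator Σ(x_t−x̄)² = 206.1000
r_1 = 34.2100 / 206.1000 = 0.166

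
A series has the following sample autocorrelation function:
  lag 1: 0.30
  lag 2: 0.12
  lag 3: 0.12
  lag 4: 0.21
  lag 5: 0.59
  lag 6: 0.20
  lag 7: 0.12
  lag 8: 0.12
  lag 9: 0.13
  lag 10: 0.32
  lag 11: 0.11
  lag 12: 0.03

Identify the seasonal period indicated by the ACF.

5

The largest autocorrelation is r_5 = 0.59, with a weaker echo at lag 10 (0.32); the remaining lags stay at or below 0.30. The elevated value at lag 1 (0.30), dropping to 0.12 at lag 2, reflects decaying short-term dependence rather than seasonality.
The dominant spike at lag 5 indicates a seasonal period of 5.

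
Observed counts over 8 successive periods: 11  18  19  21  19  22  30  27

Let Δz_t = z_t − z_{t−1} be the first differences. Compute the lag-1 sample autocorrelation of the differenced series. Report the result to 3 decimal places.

-0.325

First differences Δz: 7, 1, 2, -2, 3, 8, -3
Mean of differences = 2.2857
Numerator Σ(Δz_t−Δz̄)(Δz_{t+1}−Δz̄) = -33.6531
Denominator Σ(Δz_t−Δz̄)² = 103.4286
r_1(Δz) = -33.6531 / 103.4286 = -0.325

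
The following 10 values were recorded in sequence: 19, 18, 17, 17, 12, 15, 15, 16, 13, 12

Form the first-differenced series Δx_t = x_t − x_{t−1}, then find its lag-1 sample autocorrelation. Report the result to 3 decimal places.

First differences Δx: -1, -1, 0, -5, 3, 0, 1, -3, -1
Mean of differences = -0.7778
Numerator Σ(Δx_t−Δx̄)(Δx_{t+1}−Δx̄) = -18.4938
Denominator Σ(Δx_t−Δx̄)² = 41.5556
r_1(Δx) = -18.4938 / 41.5556 = -0.445

-0.445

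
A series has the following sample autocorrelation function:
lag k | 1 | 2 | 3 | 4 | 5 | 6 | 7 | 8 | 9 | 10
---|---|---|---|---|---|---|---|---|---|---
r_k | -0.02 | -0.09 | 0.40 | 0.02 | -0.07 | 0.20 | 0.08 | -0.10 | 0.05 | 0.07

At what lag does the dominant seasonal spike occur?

3

The largest autocorrelation is r_3 = 0.40, with a weaker echo at lag 6 (0.20); the remaining lags stay at or below 0.08.
The dominant spike at lag 3 indicates a seasonal period of 3.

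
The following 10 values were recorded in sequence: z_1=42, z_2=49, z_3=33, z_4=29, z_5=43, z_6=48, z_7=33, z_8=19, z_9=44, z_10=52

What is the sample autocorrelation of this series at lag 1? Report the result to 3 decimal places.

Mean z̄ = (42 + 49 + 33 + 29 + 43 + 48 + 33 + 19 + 44 + 52)/10 = 39.2000
Numerator Σ_{t=1}^{9}(z_t−z̄)(z_{t+1}−z̄) = 59.7600
Denominator Σ(z_t−z̄)² = 971.6000
r_1 = 59.7600 / 971.6000 = 0.062

0.062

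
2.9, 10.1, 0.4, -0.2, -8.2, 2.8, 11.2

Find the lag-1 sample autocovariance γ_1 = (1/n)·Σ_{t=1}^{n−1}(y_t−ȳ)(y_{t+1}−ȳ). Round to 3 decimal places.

3.232

Mean ȳ = (2.9 + 10.1 + 0.4 − 0.2 − 8.2 + 2.8 + 11.2)/7 = 2.7143
Deviations: 0.1857, 7.3857, -2.3143, -2.9143, -10.9143, 0.0857, 8.4857
Σ_{t=1}^{6}(y_t−ȳ)(y_{t+1}−ȳ) = 22.6227
γ_1 = 22.6227 / 7 = 3.232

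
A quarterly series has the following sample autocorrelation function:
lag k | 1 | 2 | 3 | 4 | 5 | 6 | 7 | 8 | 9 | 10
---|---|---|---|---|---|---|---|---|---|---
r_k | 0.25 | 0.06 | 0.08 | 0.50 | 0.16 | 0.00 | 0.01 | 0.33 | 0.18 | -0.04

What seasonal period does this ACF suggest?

The largest autocorrelation is r_4 = 0.50, with a weaker echo at lag 8 (0.33); the remaining lags stay at or below 0.25. The elevated value at lag 1 (0.25), dropping to 0.06 at lag 2, reflects decaying short-term dependence rather than seasonality.
The dominant spike at lag 4 indicates a seasonal period of 4.

4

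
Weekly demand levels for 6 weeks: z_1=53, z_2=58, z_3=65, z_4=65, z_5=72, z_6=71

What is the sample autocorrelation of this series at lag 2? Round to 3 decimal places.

Mean z̄ = (53 + 58 + 65 + 65 + 72 + 71)/6 = 64.0000
Numerator Σ_{t=1}^{4}(z_t−z̄)(z_{t+2}−z̄) = -2.0000
Denominator Σ(z_t−z̄)² = 272.0000
r_2 = -2.0000 / 272.0000 = -0.007

-0.007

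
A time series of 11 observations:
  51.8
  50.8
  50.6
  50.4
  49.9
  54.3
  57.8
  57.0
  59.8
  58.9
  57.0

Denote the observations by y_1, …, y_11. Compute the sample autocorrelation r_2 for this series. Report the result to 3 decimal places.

Mean ȳ = (51.8 + 50.8 + 50.6 + 50.4 + 49.9 + 54.3 + 57.8 + 57.0 + 59.8 + 58.9 + 57.0)/11 = 54.3909
Numerator Σ_{t=1}^{9}(y_t−ȳ)(y_{t+2}−ȳ) = 70.3107
Denominator Σ(y_t−ȳ)² = 144.9091
r_2 = 70.3107 / 144.9091 = 0.485

0.485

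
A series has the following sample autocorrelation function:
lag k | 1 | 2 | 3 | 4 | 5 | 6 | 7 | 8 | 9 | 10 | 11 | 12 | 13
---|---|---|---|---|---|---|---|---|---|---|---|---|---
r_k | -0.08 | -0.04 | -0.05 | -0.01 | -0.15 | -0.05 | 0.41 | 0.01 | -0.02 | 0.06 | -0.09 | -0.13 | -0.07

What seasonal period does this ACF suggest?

The largest autocorrelation is r_7 = 0.41; the remaining lags stay at or below 0.06.
The dominant spike at lag 7 indicates a seasonal period of 7.

7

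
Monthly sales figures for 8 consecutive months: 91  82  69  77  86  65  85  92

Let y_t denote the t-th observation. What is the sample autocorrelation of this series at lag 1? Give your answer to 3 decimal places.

-0.113

Mean ȳ = (91 + 82 + 69 + 77 + 86 + 65 + 85 + 92)/8 = 80.8750
Deviations from mean: 10.1250, 1.1250, -11.8750, -3.8750, 5.1250, -15.8750, 4.1250, 11.1250
Numerator Σ_{t=1}^{7}(y_t−ȳ)(y_{t+1}−ȳ) = -76.7656
Denominator Σ(y_t−ȳ)² = 678.8750
r_1 = -76.7656 / 678.8750 = -0.113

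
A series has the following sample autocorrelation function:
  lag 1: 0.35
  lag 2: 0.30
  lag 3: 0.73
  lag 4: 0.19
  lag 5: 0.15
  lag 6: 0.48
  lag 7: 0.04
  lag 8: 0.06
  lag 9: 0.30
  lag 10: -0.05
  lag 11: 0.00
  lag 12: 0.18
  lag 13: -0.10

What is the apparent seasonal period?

3

The largest autocorrelation is r_3 = 0.73, with a weaker echo at lag 6 (0.48); the remaining lags stay at or below 0.35. The elevated value at lag 1 (0.35), dropping to 0.30 at lag 2, reflects decaying short-term dependence rather than seasonality.
The dominant spike at lag 3 indicates a seasonal period of 3.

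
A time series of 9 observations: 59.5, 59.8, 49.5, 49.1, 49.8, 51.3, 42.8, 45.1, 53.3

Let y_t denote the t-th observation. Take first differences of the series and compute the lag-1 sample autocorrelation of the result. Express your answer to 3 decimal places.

First differences Δy: 0.3, -10.3, -0.4, 0.7, 1.5, -8.5, 2.3, 8.2
Mean of differences = -0.7750
Numerator Σ(Δy_t−Δȳ)(Δy_{t+1}−Δȳ) = -23.6331
Denominator Σ(Δy_t−Δȳ)² = 249.0550
r_1(Δy) = -23.6331 / 249.0550 = -0.095

-0.095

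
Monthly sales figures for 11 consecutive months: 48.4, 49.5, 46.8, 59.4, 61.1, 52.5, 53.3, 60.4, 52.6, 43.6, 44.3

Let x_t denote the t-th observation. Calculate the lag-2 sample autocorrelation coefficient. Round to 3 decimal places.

Mean x̄ = (48.4 + 49.5 + 46.8 + 59.4 + 61.1 + 52.5 + 53.3 + 60.4 + 52.6 + 43.6 + 44.3)/11 = 51.9909
Numerator Σ_{t=1}^{9}(x_t−x̄)(x_{t+2}−x̄) = -101.5693
Denominator Σ(x_t−x̄)² = 386.5291
r_2 = -101.5693 / 386.5291 = -0.263

-0.263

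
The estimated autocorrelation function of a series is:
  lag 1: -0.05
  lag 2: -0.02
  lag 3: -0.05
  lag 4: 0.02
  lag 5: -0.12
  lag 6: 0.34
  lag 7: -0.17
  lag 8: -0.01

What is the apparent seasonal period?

The largest autocorrelation is r_6 = 0.34; the remaining lags stay at or below 0.02.
The dominant spike at lag 6 indicates a seasonal period of 6.

6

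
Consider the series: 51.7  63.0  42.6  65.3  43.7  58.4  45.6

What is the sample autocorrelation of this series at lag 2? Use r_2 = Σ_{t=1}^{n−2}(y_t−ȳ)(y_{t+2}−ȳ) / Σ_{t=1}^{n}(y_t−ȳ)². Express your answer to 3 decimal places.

Mean ȳ = (51.7 + 63.0 + 42.6 + 65.3 + 43.7 + 58.4 + 45.6)/7 = 52.9000
Σ(y_t−ȳ)(y_{t+2}−ȳ) = (12.3600) + (125.2400) + (94.7600) + (68.2000) + (67.1600) = 367.7200
Denominator Σ(y_t−ȳ)² = 531.4800
r_2 = 367.7200 / 531.4800 = 0.692

0.692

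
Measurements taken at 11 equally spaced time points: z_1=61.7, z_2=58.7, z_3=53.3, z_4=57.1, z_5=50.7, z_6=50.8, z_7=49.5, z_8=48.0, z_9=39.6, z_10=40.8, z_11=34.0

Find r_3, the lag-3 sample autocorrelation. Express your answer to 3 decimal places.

0.162

Mean z̄ = (61.7 + 58.7 + 53.3 + 57.1 + 50.7 + 50.8 + 49.5 + 48.0 + 39.6 + 40.8 + 34.0)/11 = 49.4727
Numerator Σ_{t=1}^{8}(z_t−z̄)(z_{t+3}−z̄) = 117.5123
Denominator Σ(z_t−z̄)² = 725.0018
r_3 = 117.5123 / 725.0018 = 0.162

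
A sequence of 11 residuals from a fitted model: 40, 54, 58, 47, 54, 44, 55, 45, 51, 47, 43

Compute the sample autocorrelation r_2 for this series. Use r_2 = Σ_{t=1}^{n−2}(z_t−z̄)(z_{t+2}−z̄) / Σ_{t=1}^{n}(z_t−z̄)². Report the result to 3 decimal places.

Mean z̄ = (40 + 54 + 58 + 47 + 54 + 44 + 55 + 45 + 51 + 47 + 43)/11 = 48.9091
Numerator Σ_{t=1}^{9}(z_t−z̄)(z_{t+2}−z̄) = 22.9835
Denominator Σ(z_t−z̄)² = 336.9091
r_2 = 22.9835 / 336.9091 = 0.068

0.068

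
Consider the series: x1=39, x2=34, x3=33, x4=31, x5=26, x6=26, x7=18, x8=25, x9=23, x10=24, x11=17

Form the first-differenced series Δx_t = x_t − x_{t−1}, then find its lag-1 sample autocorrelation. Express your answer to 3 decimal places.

-0.512

First differences Δx: -5, -1, -2, -5, 0, -8, 7, -2, 1, -7
Mean of differences = -2.2000
Numerator Σ(Δx_t−Δx̄)(Δx_{t+1}−Δx̄) = -88.8400
Denominator Σ(Δx_t−Δx̄)² = 173.6000
r_1(Δx) = -88.8400 / 173.6000 = -0.512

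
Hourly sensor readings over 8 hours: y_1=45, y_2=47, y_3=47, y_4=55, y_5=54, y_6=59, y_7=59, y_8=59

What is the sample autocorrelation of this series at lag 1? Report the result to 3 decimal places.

Mean ȳ = (45 + 47 + 47 + 55 + 54 + 59 + 59 + 59)/8 = 53.1250
Deviations from mean: -8.1250, -6.1250, -6.1250, 1.8750, 0.8750, 5.8750, 5.8750, 5.8750
Σ(y_t−ȳ)(y_{t+1}−ȳ) = (49.7656) + (37.5156) + (-11.4844) + (1.6406) + (5.1406) + (34.5156) + (34.5156) = 151.6094
Denominator Σ(y_t−ȳ)² = 248.8750
r_1 = 151.6094 / 248.8750 = 0.609

0.609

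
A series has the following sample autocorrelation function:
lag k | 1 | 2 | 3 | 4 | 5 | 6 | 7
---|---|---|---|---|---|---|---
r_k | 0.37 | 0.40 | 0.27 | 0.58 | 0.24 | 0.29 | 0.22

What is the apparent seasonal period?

The largest autocorrelation is r_4 = 0.58; the remaining lags stay at or below 0.40.
The dominant spike at lag 4 indicates a seasonal period of 4.

4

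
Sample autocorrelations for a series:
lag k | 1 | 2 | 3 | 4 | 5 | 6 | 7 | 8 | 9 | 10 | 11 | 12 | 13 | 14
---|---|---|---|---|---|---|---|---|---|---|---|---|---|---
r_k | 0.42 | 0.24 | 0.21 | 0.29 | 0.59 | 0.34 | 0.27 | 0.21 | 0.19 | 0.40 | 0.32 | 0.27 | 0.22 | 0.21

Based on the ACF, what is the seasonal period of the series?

The largest autocorrelation is r_5 = 0.59; the remaining lags stay at or below 0.42. The elevated value at lag 1 (0.42), dropping to 0.24 at lag 2, reflects decaying short-term dependence rather than seasonality.
The dominant spike at lag 5 indicates a seasonal period of 5.

5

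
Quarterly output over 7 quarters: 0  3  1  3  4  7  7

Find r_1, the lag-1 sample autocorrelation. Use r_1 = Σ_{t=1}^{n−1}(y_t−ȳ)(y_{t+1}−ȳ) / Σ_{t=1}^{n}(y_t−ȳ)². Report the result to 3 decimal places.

0.411

Mean ȳ = (0 + 3 + 1 + 3 + 4 + 7 + 7)/7 = 3.5714
Σ(y_t−ȳ)(y_{t+1}−ȳ) = (2.0408) + (1.4694) + (1.4694) + (-0.2449) + (1.4694) + (11.7551) = 17.9592
Denominator Σ(y_t−ȳ)² = 43.7143
r_1 = 17.9592 / 43.7143 = 0.411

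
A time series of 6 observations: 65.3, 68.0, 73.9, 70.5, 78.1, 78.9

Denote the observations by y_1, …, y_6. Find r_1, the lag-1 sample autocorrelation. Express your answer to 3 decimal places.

Mean ȳ = (65.3 + 68.0 + 73.9 + 70.5 + 78.1 + 78.9)/6 = 72.4500
Σ(y_t−ȳ)(y_{t+1}−ȳ) = (31.8175) + (-6.4525) + (-2.8275) + (-11.0175) + (36.4425) = 47.9625
Denominator Σ(y_t−ȳ)² = 150.3550
r_1 = 47.9625 / 150.3550 = 0.319

0.319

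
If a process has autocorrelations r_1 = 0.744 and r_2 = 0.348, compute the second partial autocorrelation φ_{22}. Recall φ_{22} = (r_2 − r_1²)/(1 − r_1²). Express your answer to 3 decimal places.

-0.460

φ_{22} = (r_2 − r_1²) / (1 − r_1²)
r_1² = (0.744)² = 0.553536
Numerator = 0.348 − 0.5535 = -0.2055; denominator = 1 − 0.5535 = 0.4465
φ_{22} = -0.2055 / 0.4465 = -0.460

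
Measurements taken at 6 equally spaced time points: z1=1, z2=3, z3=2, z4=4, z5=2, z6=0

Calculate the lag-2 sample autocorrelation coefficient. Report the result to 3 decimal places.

-0.200

Mean z̄ = (1 + 3 + 2 + 4 + 2 + 0)/6 = 2.0000
Deviations from mean: -1.0000, 1.0000, 0.0000, 2.0000, 0.0000, -2.0000
Numerator Σ_{t=1}^{4}(z_t−z̄)(z_{t+2}−z̄) = -2.0000
Denominator Σ(z_t−z̄)² = 10.0000
r_2 = -2.0000 / 10.0000 = -0.200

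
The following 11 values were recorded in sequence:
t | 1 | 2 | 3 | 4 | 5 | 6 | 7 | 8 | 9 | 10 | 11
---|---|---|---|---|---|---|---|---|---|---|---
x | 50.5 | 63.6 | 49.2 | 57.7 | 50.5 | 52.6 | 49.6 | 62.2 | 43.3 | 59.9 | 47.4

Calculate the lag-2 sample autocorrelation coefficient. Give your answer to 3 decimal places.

0.522

Mean x̄ = (50.5 + 63.6 + 49.2 + 57.7 + 50.5 + 52.6 + 49.6 + 62.2 + 43.3 + 59.9 + 47.4)/11 = 53.3182
Numerator Σ_{t=1}^{9}(x_t−x̄)(x_{t+2}−x̄) = 224.2148
Denominator Σ(x_t−x̄)² = 429.6964
r_2 = 224.2148 / 429.6964 = 0.522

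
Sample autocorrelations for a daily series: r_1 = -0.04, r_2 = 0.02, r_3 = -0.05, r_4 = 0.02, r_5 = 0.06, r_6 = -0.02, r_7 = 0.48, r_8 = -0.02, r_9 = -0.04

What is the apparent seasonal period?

The largest autocorrelation is r_7 = 0.48; the remaining lags stay at or below 0.06.
The dominant spike at lag 7 indicates a seasonal period of 7.

7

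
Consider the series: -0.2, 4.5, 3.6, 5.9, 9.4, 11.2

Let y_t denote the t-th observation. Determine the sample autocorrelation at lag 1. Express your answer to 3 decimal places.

0.357

Mean ȳ = (-0.2 + 4.5 + 3.6 + 5.9 + 9.4 + 11.2)/6 = 5.7333
Deviations from mean: -5.9333, -1.2333, -2.1333, 0.1667, 3.6667, 5.4667
Numerator Σ_{t=1}^{5}(y_t−ȳ)(y_{t+1}−ȳ) = 30.2489
Denominator Σ(y_t−ȳ)² = 84.6333
r_1 = 30.2489 / 84.6333 = 0.357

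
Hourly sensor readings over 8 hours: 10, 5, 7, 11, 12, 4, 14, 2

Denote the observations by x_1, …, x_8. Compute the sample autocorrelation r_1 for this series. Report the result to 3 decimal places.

-0.557

Mean x̄ = (10 + 5 + 7 + 11 + 12 + 4 + 14 + 2)/8 = 8.1250
Deviations from mean: 1.8750, -3.1250, -1.1250, 2.8750, 3.8750, -4.1250, 5.8750, -6.1250
Numerator Σ_{t=1}^{7}(x_t−x̄)(x_{t+1}−x̄) = -70.6406
Denominator Σ(x_t−x̄)² = 126.8750
r_1 = -70.6406 / 126.8750 = -0.557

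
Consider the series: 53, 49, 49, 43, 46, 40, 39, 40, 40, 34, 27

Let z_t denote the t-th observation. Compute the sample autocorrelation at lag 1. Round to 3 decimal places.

Mean z̄ = (53 + 49 + 49 + 43 + 46 + 40 + 39 + 40 + 40 + 34 + 27)/11 = 41.8182
Numerator Σ_{t=1}^{10}(z_t−z̄)(z_{t+1}−z̄) = 281.3306
Denominator Σ(z_t−z̄)² = 545.6364
r_1 = 281.3306 / 545.6364 = 0.516

0.516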